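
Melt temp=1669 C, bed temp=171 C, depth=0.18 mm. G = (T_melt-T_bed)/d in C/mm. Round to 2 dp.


G = (1669-171)/0.18 = 8322.22 C/mm


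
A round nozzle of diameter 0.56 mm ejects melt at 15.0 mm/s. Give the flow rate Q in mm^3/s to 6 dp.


A = pi*(0.56/2)^2 = 0.24630086 mm^2
Q = 0.24630086 * 15.0 = 3.694513 mm^3/s


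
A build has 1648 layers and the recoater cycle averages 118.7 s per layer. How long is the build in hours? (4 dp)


t = 1648 * 118.7 / 3600 = 54.3382 hrs


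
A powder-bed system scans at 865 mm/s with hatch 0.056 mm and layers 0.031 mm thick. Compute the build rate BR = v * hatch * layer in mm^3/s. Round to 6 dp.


Rate = 865 * 0.056 * 0.031 = 1.50164 mm^3/s


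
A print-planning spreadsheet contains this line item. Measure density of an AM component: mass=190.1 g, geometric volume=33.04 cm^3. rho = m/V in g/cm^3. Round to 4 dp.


rho = 190.1 / 33.04 = 5.7536 g/cm^3


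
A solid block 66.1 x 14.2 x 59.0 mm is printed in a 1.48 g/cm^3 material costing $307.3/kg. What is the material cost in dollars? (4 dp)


V = 66.1 * 14.2 * 59.0 = 55378.58 mm^3 = 55.37858 cm^3
Mass = 55.37858 * 1.48 / 1000 = 0.0819603 kg
Cost = 0.0819603 * 307.3 = 25.1864 $


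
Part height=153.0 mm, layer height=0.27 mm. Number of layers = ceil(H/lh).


Layers = ceil(153.0/0.27) = 567


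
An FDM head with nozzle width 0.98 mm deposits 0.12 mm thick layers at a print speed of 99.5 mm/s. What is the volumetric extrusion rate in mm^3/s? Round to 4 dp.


Rate = 0.98 * 0.12 * 99.5 = 11.7012 mm^3/s


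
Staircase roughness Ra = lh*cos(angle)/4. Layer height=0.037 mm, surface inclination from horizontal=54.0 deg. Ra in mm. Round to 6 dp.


Ra = 0.037 * cos(54.0) / 4 = 0.005437 mm


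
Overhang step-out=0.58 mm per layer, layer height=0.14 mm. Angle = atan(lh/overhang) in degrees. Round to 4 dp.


angle = atan(0.14/0.58) = 13.5704 degrees


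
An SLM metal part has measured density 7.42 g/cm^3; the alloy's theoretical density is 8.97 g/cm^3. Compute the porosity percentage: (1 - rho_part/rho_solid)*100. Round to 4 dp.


Porosity = (1-7.42/8.97)*100 = 17.2798 %


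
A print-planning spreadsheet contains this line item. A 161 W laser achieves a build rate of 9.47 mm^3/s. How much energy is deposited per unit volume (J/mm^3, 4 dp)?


SE = 161 / 9.47 = 17.0011 J/mm^3


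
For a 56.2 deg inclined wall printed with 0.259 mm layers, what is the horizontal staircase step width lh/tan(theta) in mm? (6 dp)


step = 0.259 / tan(56.2) = 0.173385 mm


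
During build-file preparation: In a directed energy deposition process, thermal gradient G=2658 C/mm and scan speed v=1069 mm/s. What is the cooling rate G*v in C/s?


CR = 2658 * 1069 = 2841402 C/s


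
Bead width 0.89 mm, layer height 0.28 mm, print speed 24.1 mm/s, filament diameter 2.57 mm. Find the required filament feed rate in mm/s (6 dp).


Q = 0.89 * 0.28 * 24.1 = 6.00572 mm^3/s
A_fil = pi*(2.57/2)^2 = 5.18747633 mm^2
v_feed = 6.00572 / 5.18747633 = 1.157734 mm/s


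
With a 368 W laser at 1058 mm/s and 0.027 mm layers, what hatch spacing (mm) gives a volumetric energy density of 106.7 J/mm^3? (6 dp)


h = 368 / (106.7*1058*0.027) = 0.120735 mm


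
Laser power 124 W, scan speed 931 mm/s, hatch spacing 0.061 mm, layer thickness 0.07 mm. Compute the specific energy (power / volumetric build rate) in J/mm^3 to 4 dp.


Build rate = 931 * 0.061 * 0.07 = 3.97537 mm^3/s
SE = 124 / 3.97537 = 31.1921 J/mm^3


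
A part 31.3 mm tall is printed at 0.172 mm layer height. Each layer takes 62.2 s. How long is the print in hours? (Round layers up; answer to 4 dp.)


Layers = ceil(31.3/0.172) = 182
t = 182 * 62.2 / 3600 = 3.1446 hrs


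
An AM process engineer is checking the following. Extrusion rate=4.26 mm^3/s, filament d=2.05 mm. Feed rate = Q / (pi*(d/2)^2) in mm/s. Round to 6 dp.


A = pi*(2.05/2)^2 = 3.300636
v = 4.26 / 3.300636 = 1.29066 mm/s


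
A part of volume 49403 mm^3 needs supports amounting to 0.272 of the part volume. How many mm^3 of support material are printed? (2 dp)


V_support = 49403 * 0.272 = 13437.62 mm^3


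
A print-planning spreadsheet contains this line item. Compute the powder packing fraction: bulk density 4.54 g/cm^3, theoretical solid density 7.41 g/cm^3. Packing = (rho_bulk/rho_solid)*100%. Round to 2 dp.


Packing = (4.54/7.41)*100 = 61.27 %


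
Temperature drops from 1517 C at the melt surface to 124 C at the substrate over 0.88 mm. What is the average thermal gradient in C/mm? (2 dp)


G = (1517-124)/0.88 = 1582.95 C/mm


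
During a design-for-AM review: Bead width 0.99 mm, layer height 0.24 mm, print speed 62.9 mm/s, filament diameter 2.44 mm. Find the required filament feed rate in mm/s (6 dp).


Q = 0.99 * 0.24 * 62.9 = 14.94504 mm^3/s
A_fil = pi*(2.44/2)^2 = 4.67594651 mm^2
v_feed = 14.94504 / 4.67594651 = 3.196153 mm/s


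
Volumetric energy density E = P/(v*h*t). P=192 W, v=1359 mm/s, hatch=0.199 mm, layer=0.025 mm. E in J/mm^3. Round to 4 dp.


E = 192 / (1359*0.199*0.025) = 28.3981 J/mm^3


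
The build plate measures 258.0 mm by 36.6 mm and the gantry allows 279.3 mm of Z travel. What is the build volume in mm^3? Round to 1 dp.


V = 258.0 * 36.6 * 279.3 = 2637374.0 mm^3


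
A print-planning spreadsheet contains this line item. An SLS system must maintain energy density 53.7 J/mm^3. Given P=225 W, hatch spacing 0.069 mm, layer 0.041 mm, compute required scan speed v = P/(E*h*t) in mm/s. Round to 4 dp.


v = 225 / (53.7*0.069*0.041) = 1481.069 mm/s


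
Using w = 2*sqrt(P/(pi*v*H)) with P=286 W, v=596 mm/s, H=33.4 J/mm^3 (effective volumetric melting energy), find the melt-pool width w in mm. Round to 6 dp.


w = 2*sqrt(286/(pi*596*33.4)) = 0.135251 mm


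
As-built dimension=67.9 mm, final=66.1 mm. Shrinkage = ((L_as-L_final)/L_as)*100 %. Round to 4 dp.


Shrinkage = ((67.9-66.1)/67.9)*100 = 2.651 %


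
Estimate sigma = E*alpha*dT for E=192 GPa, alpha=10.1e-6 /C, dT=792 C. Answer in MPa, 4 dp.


sigma = 192*1000 * 10.1e-6 * 792 = 1535.8464 MPa


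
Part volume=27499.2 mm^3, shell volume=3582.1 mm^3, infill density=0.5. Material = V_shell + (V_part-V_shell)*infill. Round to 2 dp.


V_infill = (27499.2 - 3582.1) * 0.5 = 11958.55
V_total = 3582.1 + 11958.55 = 15540.65 mm^3


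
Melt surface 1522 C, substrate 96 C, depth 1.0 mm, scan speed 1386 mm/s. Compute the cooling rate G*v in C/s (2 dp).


G = (1522-96)/1.0 = 1426.0 C/mm
CR = 1426.0 * 1386 = 1976436.0 C/s


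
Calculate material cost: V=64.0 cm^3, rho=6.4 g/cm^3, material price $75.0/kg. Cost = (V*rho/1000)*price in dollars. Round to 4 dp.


Mass = 64.0*6.4/1000 = 0.4096 kg
Cost = 0.4096 * 75.0 = 30.72 $


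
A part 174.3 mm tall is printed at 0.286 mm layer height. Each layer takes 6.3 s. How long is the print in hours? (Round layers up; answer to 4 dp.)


Layers = ceil(174.3/0.286) = 610
t = 610 * 6.3 / 3600 = 1.0675 hrs


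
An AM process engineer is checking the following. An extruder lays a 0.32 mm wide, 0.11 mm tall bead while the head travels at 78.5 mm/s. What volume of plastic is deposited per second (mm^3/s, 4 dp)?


Rate = 0.32 * 0.11 * 78.5 = 2.7632 mm^3/s


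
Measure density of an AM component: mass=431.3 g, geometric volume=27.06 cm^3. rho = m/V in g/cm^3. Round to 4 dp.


rho = 431.3 / 27.06 = 15.9387 g/cm^3


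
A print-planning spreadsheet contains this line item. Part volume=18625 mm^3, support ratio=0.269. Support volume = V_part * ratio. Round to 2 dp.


V_support = 18625 * 0.269 = 5010.13 mm^3


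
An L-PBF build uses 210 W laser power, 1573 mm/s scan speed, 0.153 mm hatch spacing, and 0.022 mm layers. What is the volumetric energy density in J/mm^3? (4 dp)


E = 210 / (1573*0.153*0.022) = 39.6622 J/mm^3


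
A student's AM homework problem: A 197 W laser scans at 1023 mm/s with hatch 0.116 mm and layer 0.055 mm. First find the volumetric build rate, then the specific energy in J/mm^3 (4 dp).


Build rate = 1023 * 0.116 * 0.055 = 6.52674 mm^3/s
SE = 197 / 6.52674 = 30.1835 J/mm^3


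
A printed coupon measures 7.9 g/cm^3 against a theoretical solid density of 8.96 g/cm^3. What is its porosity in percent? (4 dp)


Porosity = (1-7.9/8.96)*100 = 11.8304 %


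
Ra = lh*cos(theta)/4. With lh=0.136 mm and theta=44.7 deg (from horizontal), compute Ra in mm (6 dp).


Ra = 0.136 * cos(44.7) / 4 = 0.024167 mm


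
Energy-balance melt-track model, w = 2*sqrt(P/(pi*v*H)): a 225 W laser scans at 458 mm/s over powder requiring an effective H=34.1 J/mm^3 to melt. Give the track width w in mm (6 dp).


w = 2*sqrt(225/(pi*458*34.1)) = 0.135437 mm


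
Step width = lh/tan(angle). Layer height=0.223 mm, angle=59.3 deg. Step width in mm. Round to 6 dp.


step = 0.223 / tan(59.3) = 0.132408 mm


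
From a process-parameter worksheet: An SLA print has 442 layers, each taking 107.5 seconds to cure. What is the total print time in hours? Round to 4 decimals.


t = 442 * 107.5 / 3600 = 13.1986 hrs


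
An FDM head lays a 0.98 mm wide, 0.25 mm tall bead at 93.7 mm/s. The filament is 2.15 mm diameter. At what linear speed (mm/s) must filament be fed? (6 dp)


Q = 0.98 * 0.25 * 93.7 = 22.9565 mm^3/s
A_fil = pi*(2.15/2)^2 = 3.63050301 mm^2
v_feed = 22.9565 / 3.63050301 = 6.323228 mm/s


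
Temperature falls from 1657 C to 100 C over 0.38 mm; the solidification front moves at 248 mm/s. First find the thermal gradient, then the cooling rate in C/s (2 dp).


G = (1657-100)/0.38 = 4097.36842105 C/mm
CR = 4097.36842105 * 248 = 1016147.37 C/s


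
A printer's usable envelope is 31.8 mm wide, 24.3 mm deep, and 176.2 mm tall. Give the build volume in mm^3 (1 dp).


V = 31.8 * 24.3 * 176.2 = 136156.8 mm^3


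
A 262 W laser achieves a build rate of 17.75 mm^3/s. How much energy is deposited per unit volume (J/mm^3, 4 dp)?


SE = 262 / 17.75 = 14.7606 J/mm^3


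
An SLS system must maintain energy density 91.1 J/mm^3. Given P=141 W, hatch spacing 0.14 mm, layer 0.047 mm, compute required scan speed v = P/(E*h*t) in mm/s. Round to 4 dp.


v = 141 / (91.1*0.14*0.047) = 235.2203 mm/s


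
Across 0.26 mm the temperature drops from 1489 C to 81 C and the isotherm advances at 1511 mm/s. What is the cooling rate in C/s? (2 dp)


G = (1489-81)/0.26 = 5415.38461538 C/mm
CR = 5415.38461538 * 1511 = 8182646.15 C/s


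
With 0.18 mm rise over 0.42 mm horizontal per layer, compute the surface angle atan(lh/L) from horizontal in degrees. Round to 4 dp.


angle = atan(0.18/0.42) = 23.1986 degrees


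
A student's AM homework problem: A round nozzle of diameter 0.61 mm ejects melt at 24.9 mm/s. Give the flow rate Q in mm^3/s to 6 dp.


A = pi*(0.61/2)^2 = 0.29224666 mm^2
Q = 0.29224666 * 24.9 = 7.276942 mm^3/s


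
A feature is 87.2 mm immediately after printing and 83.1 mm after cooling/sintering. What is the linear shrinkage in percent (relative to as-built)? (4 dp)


Shrinkage = ((87.2-83.1)/87.2)*100 = 4.7018 %


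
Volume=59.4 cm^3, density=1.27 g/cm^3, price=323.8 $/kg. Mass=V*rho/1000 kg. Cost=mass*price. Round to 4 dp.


Mass = 59.4*1.27/1000 = 0.075438 kg
Cost = 0.075438 * 323.8 = 24.4268 $


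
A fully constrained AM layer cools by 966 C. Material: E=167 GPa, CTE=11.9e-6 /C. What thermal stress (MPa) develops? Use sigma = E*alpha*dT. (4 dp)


sigma = 167*1000 * 11.9e-6 * 966 = 1919.7318 MPa


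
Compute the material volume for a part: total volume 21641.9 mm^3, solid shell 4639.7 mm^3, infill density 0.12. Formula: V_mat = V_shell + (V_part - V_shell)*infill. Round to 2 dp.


V_infill = (21641.9 - 4639.7) * 0.12 = 2040.26
V_total = 4639.7 + 2040.26 = 6679.96 mm^3


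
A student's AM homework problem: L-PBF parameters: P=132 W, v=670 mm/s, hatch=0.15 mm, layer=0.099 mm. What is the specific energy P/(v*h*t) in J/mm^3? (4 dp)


Build rate = 670 * 0.15 * 0.099 = 9.9495 mm^3/s
SE = 132 / 9.9495 = 13.267 J/mm^3


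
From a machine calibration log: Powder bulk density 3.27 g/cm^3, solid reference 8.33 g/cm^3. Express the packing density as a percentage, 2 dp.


Packing = (3.27/8.33)*100 = 39.26 %


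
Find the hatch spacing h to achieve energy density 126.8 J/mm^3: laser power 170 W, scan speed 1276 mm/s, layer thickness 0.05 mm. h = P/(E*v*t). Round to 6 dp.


h = 170 / (126.8*1276*0.05) = 0.021014 mm


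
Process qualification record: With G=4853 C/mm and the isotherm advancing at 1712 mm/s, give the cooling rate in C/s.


CR = 4853 * 1712 = 8308336 C/s


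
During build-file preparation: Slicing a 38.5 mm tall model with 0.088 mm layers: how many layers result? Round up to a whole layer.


Layers = ceil(38.5/0.088) = 438


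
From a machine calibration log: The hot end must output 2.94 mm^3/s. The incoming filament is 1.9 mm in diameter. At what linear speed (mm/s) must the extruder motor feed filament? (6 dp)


A = pi*(1.9/2)^2 = 2.835287
v = 2.94 / 2.835287 = 1.036932 mm/s


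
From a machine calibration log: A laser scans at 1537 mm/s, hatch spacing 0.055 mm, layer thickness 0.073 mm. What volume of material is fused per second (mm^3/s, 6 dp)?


Rate = 1537 * 0.055 * 0.073 = 6.171055 mm^3/s


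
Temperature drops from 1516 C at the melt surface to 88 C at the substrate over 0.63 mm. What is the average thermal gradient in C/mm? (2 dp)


G = (1516-88)/0.63 = 2266.67 C/mm


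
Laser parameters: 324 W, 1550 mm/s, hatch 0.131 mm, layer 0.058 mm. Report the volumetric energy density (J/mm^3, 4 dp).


E = 324 / (1550*0.131*0.058) = 27.5115 J/mm^3


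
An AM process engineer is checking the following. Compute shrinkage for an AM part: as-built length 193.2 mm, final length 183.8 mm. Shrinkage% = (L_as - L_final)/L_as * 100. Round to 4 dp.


Shrinkage = ((193.2-183.8)/193.2)*100 = 4.8654 %


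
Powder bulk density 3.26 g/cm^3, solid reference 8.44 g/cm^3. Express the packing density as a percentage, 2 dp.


Packing = (3.26/8.44)*100 = 38.63 %


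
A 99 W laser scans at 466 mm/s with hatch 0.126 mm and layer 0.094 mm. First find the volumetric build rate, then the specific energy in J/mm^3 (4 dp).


Build rate = 466 * 0.126 * 0.094 = 5.519304 mm^3/s
SE = 99 / 5.519304 = 17.937 J/mm^3


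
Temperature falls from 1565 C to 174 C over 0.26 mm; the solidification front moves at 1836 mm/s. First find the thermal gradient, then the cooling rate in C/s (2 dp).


G = (1565-174)/0.26 = 5350.0 C/mm
CR = 5350.0 * 1836 = 9822600.0 C/s


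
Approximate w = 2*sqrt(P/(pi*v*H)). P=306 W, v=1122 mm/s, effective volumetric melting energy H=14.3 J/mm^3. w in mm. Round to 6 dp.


w = 2*sqrt(306/(pi*1122*14.3)) = 0.15583 mm


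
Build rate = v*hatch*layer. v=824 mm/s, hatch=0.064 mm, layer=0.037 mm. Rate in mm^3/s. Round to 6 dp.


Rate = 824 * 0.064 * 0.037 = 1.951232 mm^3/s


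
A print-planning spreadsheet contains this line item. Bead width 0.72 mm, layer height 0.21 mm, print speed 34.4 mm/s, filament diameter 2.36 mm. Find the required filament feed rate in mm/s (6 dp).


Q = 0.72 * 0.21 * 34.4 = 5.20128 mm^3/s
A_fil = pi*(2.36/2)^2 = 4.37435361 mm^2
v_feed = 5.20128 / 4.37435361 = 1.18904 mm/s


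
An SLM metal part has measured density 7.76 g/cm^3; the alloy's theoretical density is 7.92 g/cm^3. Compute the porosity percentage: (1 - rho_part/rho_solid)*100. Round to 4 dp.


Porosity = (1-7.76/7.92)*100 = 2.0202 %


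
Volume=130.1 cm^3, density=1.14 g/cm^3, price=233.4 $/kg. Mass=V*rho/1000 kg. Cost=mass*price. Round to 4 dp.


Mass = 130.1*1.14/1000 = 0.148314 kg
Cost = 0.148314 * 233.4 = 34.6165 $


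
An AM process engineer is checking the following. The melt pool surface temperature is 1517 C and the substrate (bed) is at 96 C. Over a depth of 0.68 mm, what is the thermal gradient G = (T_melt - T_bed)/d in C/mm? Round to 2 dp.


G = (1517-96)/0.68 = 2089.71 C/mm


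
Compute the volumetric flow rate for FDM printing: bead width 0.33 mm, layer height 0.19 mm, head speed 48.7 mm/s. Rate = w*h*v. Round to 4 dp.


Rate = 0.33 * 0.19 * 48.7 = 3.0535 mm^3/s


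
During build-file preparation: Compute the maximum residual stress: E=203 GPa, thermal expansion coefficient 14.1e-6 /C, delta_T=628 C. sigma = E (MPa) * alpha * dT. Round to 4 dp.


sigma = 203*1000 * 14.1e-6 * 628 = 1797.5244 MPa


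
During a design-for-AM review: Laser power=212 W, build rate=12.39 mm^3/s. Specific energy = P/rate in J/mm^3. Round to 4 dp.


SE = 212 / 12.39 = 17.1106 J/mm^3


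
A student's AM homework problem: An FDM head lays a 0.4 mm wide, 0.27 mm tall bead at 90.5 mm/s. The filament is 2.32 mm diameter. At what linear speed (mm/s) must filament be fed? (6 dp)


Q = 0.4 * 0.27 * 90.5 = 9.774 mm^3/s
A_fil = pi*(2.32/2)^2 = 4.22732707 mm^2
v_feed = 9.774 / 4.22732707 = 2.312099 mm/s


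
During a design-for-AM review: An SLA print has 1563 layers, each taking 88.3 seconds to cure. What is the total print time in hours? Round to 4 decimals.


t = 1563 * 88.3 / 3600 = 38.3369 hrs


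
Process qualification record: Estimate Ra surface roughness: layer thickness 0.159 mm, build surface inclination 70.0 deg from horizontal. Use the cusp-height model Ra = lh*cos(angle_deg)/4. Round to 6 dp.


Ra = 0.159 * cos(70.0) / 4 = 0.013595 mm


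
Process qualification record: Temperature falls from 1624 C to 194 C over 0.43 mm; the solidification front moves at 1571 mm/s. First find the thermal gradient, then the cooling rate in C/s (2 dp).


G = (1624-194)/0.43 = 3325.58139535 C/mm
CR = 3325.58139535 * 1571 = 5224488.37 C/s


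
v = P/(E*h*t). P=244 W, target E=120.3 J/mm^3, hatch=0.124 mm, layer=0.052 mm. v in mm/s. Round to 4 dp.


v = 244 / (120.3*0.124*0.052) = 314.5569 mm/s


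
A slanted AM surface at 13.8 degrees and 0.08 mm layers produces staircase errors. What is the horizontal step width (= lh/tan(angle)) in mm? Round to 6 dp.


step = 0.08 / tan(13.8) = 0.325702 mm


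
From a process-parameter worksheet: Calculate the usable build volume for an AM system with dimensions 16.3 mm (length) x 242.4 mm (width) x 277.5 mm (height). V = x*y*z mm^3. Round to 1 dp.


V = 16.3 * 242.4 * 277.5 = 1096435.8 mm^3


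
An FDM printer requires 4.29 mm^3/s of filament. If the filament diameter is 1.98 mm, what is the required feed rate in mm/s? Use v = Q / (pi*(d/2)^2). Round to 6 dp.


A = pi*(1.98/2)^2 = 3.079075
v = 4.29 / 3.079075 = 1.393276 mm/s


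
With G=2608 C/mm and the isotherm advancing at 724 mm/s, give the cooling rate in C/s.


CR = 2608 * 724 = 1888192 C/s


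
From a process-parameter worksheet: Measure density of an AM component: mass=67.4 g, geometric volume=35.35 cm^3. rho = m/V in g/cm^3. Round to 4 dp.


rho = 67.4 / 35.35 = 1.9066 g/cm^3


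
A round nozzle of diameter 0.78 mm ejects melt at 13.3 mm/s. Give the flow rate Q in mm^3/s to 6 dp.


A = pi*(0.78/2)^2 = 0.47783624 mm^2
Q = 0.47783624 * 13.3 = 6.355222 mm^3/s


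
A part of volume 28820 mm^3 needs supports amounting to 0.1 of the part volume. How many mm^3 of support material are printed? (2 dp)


V_support = 28820 * 0.1 = 2882.0 mm^3


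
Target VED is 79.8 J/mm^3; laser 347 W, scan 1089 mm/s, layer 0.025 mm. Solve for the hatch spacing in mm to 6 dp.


h = 347 / (79.8*1089*0.025) = 0.15972 mm


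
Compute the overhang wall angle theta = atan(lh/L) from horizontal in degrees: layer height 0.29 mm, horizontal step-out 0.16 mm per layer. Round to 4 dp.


angle = atan(0.29/0.16) = 61.1134 degrees


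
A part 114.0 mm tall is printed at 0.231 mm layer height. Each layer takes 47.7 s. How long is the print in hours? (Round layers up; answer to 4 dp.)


Layers = ceil(114.0/0.231) = 494
t = 494 * 47.7 / 3600 = 6.5455 hrs


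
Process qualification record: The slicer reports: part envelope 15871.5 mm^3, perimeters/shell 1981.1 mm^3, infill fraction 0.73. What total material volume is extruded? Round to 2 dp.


V_infill = (15871.5 - 1981.1) * 0.73 = 10139.99
V_total = 1981.1 + 10139.99 = 12121.09 mm^3


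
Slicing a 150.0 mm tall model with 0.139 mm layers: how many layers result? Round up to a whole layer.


Layers = ceil(150.0/0.139) = 1080


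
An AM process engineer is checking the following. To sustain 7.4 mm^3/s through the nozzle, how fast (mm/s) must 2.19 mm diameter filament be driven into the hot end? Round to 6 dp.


A = pi*(2.19/2)^2 = 3.766848
v = 7.4 / 3.766848 = 1.964507 mm/s


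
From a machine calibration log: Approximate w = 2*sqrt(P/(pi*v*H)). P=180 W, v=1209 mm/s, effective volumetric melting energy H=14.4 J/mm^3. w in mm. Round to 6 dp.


w = 2*sqrt(180/(pi*1209*14.4)) = 0.114735 mm


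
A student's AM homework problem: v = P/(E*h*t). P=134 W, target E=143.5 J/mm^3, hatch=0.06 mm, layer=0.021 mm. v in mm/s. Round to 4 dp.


v = 134 / (143.5*0.06*0.021) = 741.1095 mm/s


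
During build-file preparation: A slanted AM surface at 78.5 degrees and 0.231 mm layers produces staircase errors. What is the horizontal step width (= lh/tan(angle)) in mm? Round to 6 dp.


step = 0.231 / tan(78.5) = 0.046997 mm


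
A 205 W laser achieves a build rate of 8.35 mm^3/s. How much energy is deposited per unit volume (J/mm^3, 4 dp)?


SE = 205 / 8.35 = 24.5509 J/mm^3


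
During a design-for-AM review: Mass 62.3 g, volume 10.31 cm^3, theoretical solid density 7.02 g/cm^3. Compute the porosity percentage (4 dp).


rho_part = 62.3 / 10.31 = 6.04267701 g/cm^3
Porosity = (1 - 6.04267701/7.02)*100 = 13.922 %


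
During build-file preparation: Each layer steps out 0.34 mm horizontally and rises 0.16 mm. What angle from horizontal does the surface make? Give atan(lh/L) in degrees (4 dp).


angle = atan(0.16/0.34) = 25.2011 degrees


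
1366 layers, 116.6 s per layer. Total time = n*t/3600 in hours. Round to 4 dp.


t = 1366 * 116.6 / 3600 = 44.2432 hrs


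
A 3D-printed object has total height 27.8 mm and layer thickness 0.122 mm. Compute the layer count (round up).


Layers = ceil(27.8/0.122) = 228


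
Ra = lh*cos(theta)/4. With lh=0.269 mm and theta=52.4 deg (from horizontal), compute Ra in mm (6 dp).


Ra = 0.269 * cos(52.4) / 4 = 0.041032 mm


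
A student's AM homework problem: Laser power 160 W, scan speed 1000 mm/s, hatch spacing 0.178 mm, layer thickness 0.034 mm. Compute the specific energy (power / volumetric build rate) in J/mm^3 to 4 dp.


Build rate = 1000 * 0.178 * 0.034 = 6.052 mm^3/s
SE = 160 / 6.052 = 26.4375 J/mm^3


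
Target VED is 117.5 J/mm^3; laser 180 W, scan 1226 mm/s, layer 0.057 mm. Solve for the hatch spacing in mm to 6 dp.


h = 180 / (117.5*1226*0.057) = 0.021921 mm


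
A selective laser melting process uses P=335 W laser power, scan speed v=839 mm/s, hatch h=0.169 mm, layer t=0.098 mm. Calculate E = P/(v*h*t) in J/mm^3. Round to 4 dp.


E = 335 / (839*0.169*0.098) = 24.1085 J/mm^3


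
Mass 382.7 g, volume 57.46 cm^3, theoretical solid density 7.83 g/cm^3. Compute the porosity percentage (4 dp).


rho_part = 382.7 / 57.46 = 6.66028542 g/cm^3
Porosity = (1 - 6.66028542/7.83)*100 = 14.9389 %


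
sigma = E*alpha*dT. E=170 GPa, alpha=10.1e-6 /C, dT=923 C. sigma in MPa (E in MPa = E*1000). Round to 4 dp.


sigma = 170*1000 * 10.1e-6 * 923 = 1584.791 MPa


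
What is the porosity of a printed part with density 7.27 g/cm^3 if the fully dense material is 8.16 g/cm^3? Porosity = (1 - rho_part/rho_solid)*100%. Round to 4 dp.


Porosity = (1-7.27/8.16)*100 = 10.9069 %


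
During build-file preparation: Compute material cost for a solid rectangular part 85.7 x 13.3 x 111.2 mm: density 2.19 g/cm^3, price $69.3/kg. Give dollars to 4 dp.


V = 85.7 * 13.3 * 111.2 = 126746.872 mm^3 = 126.746872 cm^3
Mass = 126.746872 * 2.19 / 1000 = 0.27757565 kg
Cost = 0.27757565 * 69.3 = 19.236 $


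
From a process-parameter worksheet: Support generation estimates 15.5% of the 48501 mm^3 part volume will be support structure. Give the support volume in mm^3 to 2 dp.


V_support = 48501 * 0.155 = 7517.66 mm^3


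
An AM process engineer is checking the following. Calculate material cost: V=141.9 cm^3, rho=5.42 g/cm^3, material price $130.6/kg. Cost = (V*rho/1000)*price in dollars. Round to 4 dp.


Mass = 141.9*5.42/1000 = 0.769098 kg
Cost = 0.769098 * 130.6 = 100.4442 $


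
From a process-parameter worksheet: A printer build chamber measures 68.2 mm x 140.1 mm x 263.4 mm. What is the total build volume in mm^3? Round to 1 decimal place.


V = 68.2 * 140.1 * 263.4 = 2516739.6 mm^3


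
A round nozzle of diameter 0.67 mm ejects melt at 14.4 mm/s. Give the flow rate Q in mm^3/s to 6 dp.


A = pi*(0.67/2)^2 = 0.35256524 mm^2
Q = 0.35256524 * 14.4 = 5.076939 mm^3/s


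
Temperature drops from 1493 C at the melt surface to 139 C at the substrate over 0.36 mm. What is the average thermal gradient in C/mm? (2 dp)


G = (1493-139)/0.36 = 3761.11 C/mm


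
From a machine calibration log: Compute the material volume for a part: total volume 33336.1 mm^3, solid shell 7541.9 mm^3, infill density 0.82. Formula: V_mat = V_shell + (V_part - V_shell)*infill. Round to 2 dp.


V_infill = (33336.1 - 7541.9) * 0.82 = 21151.24
V_total = 7541.9 + 21151.24 = 28693.14 mm^3


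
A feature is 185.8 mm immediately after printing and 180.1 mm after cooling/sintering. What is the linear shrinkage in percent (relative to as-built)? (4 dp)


Shrinkage = ((185.8-180.1)/185.8)*100 = 3.0678 %


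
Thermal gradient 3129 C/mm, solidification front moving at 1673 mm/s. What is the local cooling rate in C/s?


CR = 3129 * 1673 = 5234817 C/s


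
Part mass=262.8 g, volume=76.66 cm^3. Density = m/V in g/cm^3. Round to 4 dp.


rho = 262.8 / 76.66 = 3.4281 g/cm^3


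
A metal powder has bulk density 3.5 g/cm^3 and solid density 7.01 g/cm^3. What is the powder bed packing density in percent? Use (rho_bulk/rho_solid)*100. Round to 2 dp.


Packing = (3.5/7.01)*100 = 49.93 %


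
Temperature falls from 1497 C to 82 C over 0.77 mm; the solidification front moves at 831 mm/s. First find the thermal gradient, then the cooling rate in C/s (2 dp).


G = (1497-82)/0.77 = 1837.66233766 C/mm
CR = 1837.66233766 * 831 = 1527097.4 C/s


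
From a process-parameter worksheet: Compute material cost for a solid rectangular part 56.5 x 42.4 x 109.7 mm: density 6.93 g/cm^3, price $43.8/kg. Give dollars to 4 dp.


V = 56.5 * 42.4 * 109.7 = 262797.32 mm^3 = 262.79732 cm^3
Mass = 262.79732 * 6.93 / 1000 = 1.82118543 kg
Cost = 1.82118543 * 43.8 = 79.7679 $


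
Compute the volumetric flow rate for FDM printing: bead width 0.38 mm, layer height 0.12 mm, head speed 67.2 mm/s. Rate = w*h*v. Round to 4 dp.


Rate = 0.38 * 0.12 * 67.2 = 3.0643 mm^3/s


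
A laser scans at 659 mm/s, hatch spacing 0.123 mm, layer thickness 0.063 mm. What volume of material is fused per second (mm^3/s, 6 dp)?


Rate = 659 * 0.123 * 0.063 = 5.106591 mm^3/s


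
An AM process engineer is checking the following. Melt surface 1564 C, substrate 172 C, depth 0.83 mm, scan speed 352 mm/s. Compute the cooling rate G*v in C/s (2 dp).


G = (1564-172)/0.83 = 1677.10843373 C/mm
CR = 1677.10843373 * 352 = 590342.17 C/s


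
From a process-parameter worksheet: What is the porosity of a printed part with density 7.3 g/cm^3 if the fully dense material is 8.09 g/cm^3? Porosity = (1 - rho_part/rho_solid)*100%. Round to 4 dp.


Porosity = (1-7.3/8.09)*100 = 9.7651 %


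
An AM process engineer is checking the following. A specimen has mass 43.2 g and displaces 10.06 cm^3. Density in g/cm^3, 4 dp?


rho = 43.2 / 10.06 = 4.2942 g/cm^3


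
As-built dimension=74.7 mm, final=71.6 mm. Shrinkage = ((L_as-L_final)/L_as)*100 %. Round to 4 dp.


Shrinkage = ((74.7-71.6)/74.7)*100 = 4.1499 %


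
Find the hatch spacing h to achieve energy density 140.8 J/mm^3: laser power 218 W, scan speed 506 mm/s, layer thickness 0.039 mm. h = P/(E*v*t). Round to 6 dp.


h = 218 / (140.8*506*0.039) = 0.078458 mm


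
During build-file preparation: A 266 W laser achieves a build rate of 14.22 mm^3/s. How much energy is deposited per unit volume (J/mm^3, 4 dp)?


SE = 266 / 14.22 = 18.706 J/mm^3


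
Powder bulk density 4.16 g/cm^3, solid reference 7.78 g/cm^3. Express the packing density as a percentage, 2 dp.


Packing = (4.16/7.78)*100 = 53.47 %


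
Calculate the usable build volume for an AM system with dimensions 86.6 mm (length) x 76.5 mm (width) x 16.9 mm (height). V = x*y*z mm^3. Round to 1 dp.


V = 86.6 * 76.5 * 16.9 = 111960.8 mm^3


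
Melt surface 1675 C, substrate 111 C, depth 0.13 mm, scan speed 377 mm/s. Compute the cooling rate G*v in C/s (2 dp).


G = (1675-111)/0.13 = 12030.76923077 C/mm
CR = 12030.76923077 * 377 = 4535600.0 C/s


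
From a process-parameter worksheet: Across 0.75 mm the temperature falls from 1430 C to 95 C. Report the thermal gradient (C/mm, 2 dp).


G = (1430-95)/0.75 = 1780.0 C/mm


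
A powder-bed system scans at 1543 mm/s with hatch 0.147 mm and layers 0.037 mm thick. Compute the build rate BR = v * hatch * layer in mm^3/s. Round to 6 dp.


Rate = 1543 * 0.147 * 0.037 = 8.392377 mm^3/s


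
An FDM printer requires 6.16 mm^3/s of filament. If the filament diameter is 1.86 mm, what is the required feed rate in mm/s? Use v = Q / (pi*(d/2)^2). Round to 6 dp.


A = pi*(1.86/2)^2 = 2.717163
v = 6.16 / 2.717163 = 2.26707 mm/s


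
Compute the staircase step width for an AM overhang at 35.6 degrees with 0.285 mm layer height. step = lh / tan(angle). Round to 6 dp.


step = 0.285 / tan(35.6) = 0.398084 mm


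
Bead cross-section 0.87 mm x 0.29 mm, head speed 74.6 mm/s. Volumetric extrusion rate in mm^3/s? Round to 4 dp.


Rate = 0.87 * 0.29 * 74.6 = 18.8216 mm^3/s


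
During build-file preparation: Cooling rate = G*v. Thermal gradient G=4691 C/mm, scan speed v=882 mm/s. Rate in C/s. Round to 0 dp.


CR = 4691 * 882 = 4137462 C/s


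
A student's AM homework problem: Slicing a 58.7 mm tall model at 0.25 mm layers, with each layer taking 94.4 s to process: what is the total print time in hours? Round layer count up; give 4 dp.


Layers = ceil(58.7/0.25) = 235
t = 235 * 94.4 / 3600 = 6.1622 hrs


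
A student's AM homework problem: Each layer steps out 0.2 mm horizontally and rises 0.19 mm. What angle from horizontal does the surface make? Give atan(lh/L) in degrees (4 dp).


angle = atan(0.19/0.2) = 43.5312 degrees


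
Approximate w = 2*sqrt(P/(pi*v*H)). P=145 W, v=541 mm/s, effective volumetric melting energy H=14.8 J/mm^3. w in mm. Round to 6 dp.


w = 2*sqrt(145/(pi*541*14.8)) = 0.151848 mm


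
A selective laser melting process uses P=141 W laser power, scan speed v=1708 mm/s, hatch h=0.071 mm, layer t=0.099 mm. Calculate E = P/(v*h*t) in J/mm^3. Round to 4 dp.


E = 141 / (1708*0.071*0.099) = 11.7446 J/mm^3


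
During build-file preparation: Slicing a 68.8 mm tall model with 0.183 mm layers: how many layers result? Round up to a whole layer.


Layers = ceil(68.8/0.183) = 376


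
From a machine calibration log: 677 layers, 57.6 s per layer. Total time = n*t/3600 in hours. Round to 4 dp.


t = 677 * 57.6 / 3600 = 10.832 hrs


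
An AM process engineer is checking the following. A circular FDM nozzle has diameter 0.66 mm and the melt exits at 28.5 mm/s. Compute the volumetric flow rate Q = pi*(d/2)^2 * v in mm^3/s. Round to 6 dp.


A = pi*(0.66/2)^2 = 0.34211944 mm^2
Q = 0.34211944 * 28.5 = 9.750404 mm^3/s


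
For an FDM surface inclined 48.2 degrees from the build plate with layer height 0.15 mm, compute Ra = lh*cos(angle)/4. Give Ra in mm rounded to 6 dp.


Ra = 0.15 * cos(48.2) / 4 = 0.024995 mm


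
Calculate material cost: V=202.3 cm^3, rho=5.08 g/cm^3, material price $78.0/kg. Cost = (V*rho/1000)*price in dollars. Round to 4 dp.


Mass = 202.3*5.08/1000 = 1.027684 kg
Cost = 1.027684 * 78.0 = 80.1594 $


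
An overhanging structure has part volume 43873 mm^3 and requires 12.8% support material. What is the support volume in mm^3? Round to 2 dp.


V_support = 43873 * 0.128 = 5615.74 mm^3


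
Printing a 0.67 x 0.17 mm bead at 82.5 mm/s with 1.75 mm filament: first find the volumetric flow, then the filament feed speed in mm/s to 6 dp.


Q = 0.67 * 0.17 * 82.5 = 9.39675 mm^3/s
A_fil = pi*(1.75/2)^2 = 2.40528188 mm^2
v_feed = 9.39675 / 2.40528188 = 3.906715 mm/s


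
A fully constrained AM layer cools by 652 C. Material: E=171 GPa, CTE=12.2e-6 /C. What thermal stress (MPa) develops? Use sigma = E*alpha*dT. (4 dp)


sigma = 171*1000 * 12.2e-6 * 652 = 1360.2024 MPa


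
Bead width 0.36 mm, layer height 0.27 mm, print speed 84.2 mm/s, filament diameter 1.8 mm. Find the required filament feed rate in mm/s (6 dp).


Q = 0.36 * 0.27 * 84.2 = 8.18424 mm^3/s
A_fil = pi*(1.8/2)^2 = 2.54469005 mm^2
v_feed = 8.18424 / 2.54469005 = 3.216203 mm/s


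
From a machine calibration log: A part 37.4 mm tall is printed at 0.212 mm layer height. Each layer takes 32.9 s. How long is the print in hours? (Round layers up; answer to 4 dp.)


Layers = ceil(37.4/0.212) = 177
t = 177 * 32.9 / 3600 = 1.6176 hrs


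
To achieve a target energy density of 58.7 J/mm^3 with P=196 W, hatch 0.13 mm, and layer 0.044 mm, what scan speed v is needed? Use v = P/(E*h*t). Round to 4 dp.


v = 196 / (58.7*0.13*0.044) = 583.7433 mm/s


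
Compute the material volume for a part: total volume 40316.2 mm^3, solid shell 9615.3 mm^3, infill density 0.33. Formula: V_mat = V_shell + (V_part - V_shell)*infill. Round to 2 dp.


V_infill = (40316.2 - 9615.3) * 0.33 = 10131.3
V_total = 9615.3 + 10131.3 = 19746.6 mm^3


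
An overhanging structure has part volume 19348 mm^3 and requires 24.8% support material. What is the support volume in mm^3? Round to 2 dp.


V_support = 19348 * 0.248 = 4798.3 mm^3


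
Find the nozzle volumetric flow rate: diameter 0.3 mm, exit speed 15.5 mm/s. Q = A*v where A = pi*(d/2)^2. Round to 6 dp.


A = pi*(0.3/2)^2 = 0.07068583 mm^2
Q = 0.07068583 * 15.5 = 1.09563 mm^3/s


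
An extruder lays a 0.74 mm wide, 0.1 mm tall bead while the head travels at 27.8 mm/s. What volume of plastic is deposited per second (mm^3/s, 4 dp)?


Rate = 0.74 * 0.1 * 27.8 = 2.0572 mm^3/s


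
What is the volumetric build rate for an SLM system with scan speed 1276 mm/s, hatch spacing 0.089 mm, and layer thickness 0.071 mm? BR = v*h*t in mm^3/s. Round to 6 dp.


Rate = 1276 * 0.089 * 0.071 = 8.063044 mm^3/s


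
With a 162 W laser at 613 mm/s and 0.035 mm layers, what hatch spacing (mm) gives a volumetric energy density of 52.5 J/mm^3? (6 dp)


h = 162 / (52.5*613*0.035) = 0.143823 mm


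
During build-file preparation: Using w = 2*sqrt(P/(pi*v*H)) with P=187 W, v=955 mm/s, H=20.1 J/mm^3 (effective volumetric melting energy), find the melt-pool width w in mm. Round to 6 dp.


w = 2*sqrt(187/(pi*955*20.1)) = 0.111372 mm


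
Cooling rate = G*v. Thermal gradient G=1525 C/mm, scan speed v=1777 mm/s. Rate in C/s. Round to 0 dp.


CR = 1525 * 1777 = 2709925 C/s


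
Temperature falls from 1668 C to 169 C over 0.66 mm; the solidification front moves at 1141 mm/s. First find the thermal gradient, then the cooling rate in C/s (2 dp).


G = (1668-169)/0.66 = 2271.21212121 C/mm
CR = 2271.21212121 * 1141 = 2591453.03 C/s


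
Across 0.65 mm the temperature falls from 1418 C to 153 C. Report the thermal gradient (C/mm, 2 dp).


G = (1418-153)/0.65 = 1946.15 C/mm


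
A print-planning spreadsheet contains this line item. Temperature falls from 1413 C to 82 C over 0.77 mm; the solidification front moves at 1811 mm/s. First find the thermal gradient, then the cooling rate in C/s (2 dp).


G = (1413-82)/0.77 = 1728.57142857 C/mm
CR = 1728.57142857 * 1811 = 3130442.86 C/s


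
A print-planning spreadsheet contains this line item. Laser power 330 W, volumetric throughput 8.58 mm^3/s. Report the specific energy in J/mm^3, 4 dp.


SE = 330 / 8.58 = 38.4615 J/mm^3


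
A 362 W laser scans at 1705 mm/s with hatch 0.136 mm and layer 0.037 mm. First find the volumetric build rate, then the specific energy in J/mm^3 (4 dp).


Build rate = 1705 * 0.136 * 0.037 = 8.57956 mm^3/s
SE = 362 / 8.57956 = 42.1933 J/mm^3


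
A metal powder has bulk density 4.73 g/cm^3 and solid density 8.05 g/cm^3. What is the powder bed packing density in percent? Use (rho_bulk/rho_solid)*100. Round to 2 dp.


Packing = (4.73/8.05)*100 = 58.76 %


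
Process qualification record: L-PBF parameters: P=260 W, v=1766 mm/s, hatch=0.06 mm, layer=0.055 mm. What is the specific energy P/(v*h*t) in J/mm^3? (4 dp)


Build rate = 1766 * 0.06 * 0.055 = 5.8278 mm^3/s
SE = 260 / 5.8278 = 44.6137 J/mm^3


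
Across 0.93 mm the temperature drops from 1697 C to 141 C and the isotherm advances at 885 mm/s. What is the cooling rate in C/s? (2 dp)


G = (1697-141)/0.93 = 1673.11827957 C/mm
CR = 1673.11827957 * 885 = 1480709.68 C/s


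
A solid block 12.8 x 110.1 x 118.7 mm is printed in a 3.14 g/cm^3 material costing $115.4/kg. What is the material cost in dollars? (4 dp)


V = 12.8 * 110.1 * 118.7 = 167281.536 mm^3 = 167.281536 cm^3
Mass = 167.281536 * 3.14 / 1000 = 0.52526402 kg
Cost = 0.52526402 * 115.4 = 60.6155 $


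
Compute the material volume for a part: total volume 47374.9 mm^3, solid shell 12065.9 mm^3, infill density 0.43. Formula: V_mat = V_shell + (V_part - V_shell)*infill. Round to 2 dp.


V_infill = (47374.9 - 12065.9) * 0.43 = 15182.87
V_total = 12065.9 + 15182.87 = 27248.77 mm^3


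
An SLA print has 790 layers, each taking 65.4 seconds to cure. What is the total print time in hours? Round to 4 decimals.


t = 790 * 65.4 / 3600 = 14.3517 hrs


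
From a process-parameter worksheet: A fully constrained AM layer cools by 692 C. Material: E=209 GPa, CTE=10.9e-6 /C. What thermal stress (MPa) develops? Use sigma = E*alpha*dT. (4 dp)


sigma = 209*1000 * 10.9e-6 * 692 = 1576.4452 MPa


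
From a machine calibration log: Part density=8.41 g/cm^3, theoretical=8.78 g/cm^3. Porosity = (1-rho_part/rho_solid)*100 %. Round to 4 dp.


Porosity = (1-8.41/8.78)*100 = 4.2141 %


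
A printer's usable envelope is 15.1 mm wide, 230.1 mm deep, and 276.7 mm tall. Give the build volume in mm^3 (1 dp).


V = 15.1 * 230.1 * 276.7 = 961396.9 mm^3


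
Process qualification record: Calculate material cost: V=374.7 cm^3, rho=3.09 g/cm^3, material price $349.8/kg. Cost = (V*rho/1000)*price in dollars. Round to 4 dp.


Mass = 374.7*3.09/1000 = 1.157823 kg
Cost = 1.157823 * 349.8 = 405.0065 $


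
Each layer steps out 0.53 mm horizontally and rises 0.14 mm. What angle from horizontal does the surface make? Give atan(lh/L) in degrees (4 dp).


angle = atan(0.14/0.53) = 14.7968 degrees


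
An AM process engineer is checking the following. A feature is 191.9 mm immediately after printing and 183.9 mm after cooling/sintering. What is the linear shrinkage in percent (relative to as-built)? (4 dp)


Shrinkage = ((191.9-183.9)/191.9)*100 = 4.1688 %


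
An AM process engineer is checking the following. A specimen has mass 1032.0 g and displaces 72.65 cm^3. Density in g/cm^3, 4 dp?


rho = 1032.0 / 72.65 = 14.2051 g/cm^3


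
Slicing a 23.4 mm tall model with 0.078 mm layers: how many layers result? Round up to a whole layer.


Layers = ceil(23.4/0.078) = 300


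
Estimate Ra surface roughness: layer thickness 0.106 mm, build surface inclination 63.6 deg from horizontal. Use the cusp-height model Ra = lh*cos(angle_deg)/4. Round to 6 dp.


Ra = 0.106 * cos(63.6) / 4 = 0.011783 mm


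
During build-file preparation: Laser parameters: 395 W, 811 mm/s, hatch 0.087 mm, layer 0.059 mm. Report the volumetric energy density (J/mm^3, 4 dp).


E = 395 / (811*0.087*0.059) = 94.8866 J/mm^3
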